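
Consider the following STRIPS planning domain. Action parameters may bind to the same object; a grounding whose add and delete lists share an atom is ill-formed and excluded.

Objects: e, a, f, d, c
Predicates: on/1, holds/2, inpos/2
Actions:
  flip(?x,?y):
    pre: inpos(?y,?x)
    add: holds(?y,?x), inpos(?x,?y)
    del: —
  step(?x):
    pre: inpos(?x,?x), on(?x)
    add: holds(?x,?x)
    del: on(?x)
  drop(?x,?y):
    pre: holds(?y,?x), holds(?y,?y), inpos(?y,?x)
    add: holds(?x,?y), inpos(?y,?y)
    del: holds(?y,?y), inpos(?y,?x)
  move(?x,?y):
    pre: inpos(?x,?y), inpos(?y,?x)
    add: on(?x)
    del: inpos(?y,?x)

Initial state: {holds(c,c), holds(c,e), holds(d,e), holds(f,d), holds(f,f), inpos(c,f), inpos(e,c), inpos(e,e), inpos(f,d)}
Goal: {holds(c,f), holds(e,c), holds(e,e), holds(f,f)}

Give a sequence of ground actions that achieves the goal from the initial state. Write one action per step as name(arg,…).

1. flip(e,e)  →  {holds(c,c), holds(c,e), holds(d,e), holds(e,e), holds(f,d), holds(f,f), inpos(c,f), inpos(e,c), inpos(e,e), inpos(f,d)}
2. flip(f,c)  →  {holds(c,c), holds(c,e), holds(c,f), holds(d,e), holds(e,e), holds(f,d), holds(f,f), inpos(c,f), inpos(e,c), inpos(e,e), inpos(f,c), inpos(f,d)}
3. flip(c,e)  →  {holds(c,c), holds(c,e), holds(c,f), holds(d,e), holds(e,c), holds(e,e), holds(f,d), holds(f,f), inpos(c,e), inpos(c,f), inpos(e,c), inpos(e,e), inpos(f,c), inpos(f,d)}

flip(e,e); flip(f,c); flip(c,e)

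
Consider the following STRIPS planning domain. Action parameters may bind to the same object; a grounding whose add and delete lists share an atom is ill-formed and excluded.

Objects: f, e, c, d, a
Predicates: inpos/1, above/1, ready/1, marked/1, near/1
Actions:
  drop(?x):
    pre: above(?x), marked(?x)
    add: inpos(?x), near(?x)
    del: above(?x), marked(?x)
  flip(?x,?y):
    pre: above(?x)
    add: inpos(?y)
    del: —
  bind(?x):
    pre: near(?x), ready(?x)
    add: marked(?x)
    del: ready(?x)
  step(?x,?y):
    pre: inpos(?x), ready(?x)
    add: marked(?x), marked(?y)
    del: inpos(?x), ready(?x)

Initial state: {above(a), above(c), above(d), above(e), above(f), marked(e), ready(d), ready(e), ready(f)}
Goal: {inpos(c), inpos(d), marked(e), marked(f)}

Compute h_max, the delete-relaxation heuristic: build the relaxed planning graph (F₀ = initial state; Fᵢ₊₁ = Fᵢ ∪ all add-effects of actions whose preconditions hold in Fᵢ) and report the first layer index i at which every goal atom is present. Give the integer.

2

F0 = init (9 atoms)
F1 = F0 ∪ {inpos(a), inpos(c), inpos(d), inpos(e), inpos(f), near(e)}  (15 atoms)
F2 = F1 ∪ {marked(a), marked(c), marked(d), marked(f)}  (19 atoms)
goal ⊆ F2  ⇒  h_max = 2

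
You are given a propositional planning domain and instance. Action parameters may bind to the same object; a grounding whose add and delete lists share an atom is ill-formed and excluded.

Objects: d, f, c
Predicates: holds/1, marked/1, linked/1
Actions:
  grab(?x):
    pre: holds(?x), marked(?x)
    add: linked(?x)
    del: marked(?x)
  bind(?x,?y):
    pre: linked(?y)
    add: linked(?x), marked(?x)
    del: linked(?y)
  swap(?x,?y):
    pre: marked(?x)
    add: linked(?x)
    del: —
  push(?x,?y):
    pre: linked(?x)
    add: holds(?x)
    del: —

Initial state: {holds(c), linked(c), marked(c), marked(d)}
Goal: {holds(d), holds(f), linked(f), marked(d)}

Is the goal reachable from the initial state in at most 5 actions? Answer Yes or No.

1. bind(d,c)  →  {holds(c), linked(d), marked(c), marked(d)}
2. push(d,d)  →  {holds(c), holds(d), linked(d), marked(c), marked(d)}
3. bind(f,d)  →  {holds(c), holds(d), linked(f), marked(c), marked(d), marked(f)}
4. push(f,d)  →  {holds(c), holds(d), holds(f), linked(f), marked(c), marked(d), marked(f)}
optimal plan length = 4; 4 ≤ 5

Yes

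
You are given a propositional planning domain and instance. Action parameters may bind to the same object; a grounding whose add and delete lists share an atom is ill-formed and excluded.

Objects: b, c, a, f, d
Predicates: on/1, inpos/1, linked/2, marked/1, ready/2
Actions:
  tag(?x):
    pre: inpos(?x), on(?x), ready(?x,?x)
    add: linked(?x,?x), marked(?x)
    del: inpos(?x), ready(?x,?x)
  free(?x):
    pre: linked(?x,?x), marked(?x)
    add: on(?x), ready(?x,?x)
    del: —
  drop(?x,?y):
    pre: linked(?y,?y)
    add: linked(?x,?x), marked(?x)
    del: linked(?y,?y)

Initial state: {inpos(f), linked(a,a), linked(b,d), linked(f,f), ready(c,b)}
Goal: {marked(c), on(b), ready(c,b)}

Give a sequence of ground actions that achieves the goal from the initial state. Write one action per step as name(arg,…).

1. drop(b,a)  →  {inpos(f), linked(b,b), linked(b,d), linked(f,f), marked(b), ready(c,b)}
2. free(b)  →  {inpos(f), linked(b,b), linked(b,d), linked(f,f), marked(b), on(b), ready(b,b), ready(c,b)}
3. drop(c,b)  →  {inpos(f), linked(b,d), linked(c,c), linked(f,f), marked(b), marked(c), on(b), ready(b,b), ready(c,b)}

drop(b,a); free(b); drop(c,b)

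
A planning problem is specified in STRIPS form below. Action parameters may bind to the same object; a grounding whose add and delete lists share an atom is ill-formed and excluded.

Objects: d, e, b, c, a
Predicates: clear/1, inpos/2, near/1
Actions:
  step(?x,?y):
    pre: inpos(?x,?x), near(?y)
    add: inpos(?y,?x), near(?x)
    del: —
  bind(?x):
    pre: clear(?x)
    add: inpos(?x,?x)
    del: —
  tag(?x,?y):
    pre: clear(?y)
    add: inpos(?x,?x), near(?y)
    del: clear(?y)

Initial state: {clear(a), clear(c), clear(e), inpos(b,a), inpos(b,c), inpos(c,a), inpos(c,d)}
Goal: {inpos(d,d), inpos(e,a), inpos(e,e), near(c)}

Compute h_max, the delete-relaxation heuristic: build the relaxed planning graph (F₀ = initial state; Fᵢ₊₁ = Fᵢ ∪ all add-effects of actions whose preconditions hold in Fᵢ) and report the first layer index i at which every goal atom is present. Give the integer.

2

F0 = init (7 atoms)
F1 = F0 ∪ {inpos(a,a), inpos(b,b), inpos(c,c), inpos(d,d), inpos(e,e), near(a), near(c), near(e)}  (15 atoms)
F2 = F1 ∪ {inpos(a,b), inpos(a,c), inpos(a,d), inpos(a,e), inpos(c,b), inpos(c,e), inpos(e,a), inpos(e,b), inpos(e,c), inpos(e,d), near(b), near(d)}  (27 atoms)
goal ⊆ F2  ⇒  h_max = 2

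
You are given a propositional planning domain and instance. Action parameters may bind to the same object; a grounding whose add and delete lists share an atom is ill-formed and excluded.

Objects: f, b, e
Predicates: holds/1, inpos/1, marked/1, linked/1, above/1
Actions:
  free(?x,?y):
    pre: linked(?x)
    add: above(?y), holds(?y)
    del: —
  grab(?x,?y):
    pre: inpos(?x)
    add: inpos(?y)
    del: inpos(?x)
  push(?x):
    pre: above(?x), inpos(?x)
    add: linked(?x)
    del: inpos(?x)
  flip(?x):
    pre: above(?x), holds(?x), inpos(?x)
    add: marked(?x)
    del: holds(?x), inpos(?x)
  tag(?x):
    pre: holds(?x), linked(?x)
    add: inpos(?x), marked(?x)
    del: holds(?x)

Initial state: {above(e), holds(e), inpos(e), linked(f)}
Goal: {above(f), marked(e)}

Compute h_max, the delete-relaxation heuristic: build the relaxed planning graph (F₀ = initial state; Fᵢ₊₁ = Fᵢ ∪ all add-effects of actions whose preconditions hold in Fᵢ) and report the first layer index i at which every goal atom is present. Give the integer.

1

F0 = init (4 atoms)
F1 = F0 ∪ {above(b), above(f), holds(b), holds(f), inpos(b), inpos(f), linked(e), marked(e)}  (12 atoms)
goal ⊆ F1  ⇒  h_max = 1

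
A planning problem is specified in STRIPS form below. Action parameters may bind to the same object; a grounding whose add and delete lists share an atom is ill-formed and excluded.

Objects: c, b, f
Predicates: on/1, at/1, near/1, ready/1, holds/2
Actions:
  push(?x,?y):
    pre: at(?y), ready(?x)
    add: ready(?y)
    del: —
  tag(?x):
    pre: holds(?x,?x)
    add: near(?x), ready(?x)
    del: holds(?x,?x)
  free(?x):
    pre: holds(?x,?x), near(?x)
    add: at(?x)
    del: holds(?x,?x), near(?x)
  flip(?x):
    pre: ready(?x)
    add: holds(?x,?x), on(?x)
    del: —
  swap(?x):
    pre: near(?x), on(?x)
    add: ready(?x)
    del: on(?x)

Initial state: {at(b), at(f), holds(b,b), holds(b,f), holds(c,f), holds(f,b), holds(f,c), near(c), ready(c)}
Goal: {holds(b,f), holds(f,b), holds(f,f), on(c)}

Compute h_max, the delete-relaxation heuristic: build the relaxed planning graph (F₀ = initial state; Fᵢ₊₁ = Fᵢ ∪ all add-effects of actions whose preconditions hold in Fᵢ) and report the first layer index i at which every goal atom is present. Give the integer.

F0 = init (9 atoms)
F1 = F0 ∪ {holds(c,c), near(b), on(c), ready(b), ready(f)}  (14 atoms)
F2 = F1 ∪ {at(c), holds(f,f), on(b), on(f)}  (18 atoms)
goal ⊆ F2  ⇒  h_max = 2

2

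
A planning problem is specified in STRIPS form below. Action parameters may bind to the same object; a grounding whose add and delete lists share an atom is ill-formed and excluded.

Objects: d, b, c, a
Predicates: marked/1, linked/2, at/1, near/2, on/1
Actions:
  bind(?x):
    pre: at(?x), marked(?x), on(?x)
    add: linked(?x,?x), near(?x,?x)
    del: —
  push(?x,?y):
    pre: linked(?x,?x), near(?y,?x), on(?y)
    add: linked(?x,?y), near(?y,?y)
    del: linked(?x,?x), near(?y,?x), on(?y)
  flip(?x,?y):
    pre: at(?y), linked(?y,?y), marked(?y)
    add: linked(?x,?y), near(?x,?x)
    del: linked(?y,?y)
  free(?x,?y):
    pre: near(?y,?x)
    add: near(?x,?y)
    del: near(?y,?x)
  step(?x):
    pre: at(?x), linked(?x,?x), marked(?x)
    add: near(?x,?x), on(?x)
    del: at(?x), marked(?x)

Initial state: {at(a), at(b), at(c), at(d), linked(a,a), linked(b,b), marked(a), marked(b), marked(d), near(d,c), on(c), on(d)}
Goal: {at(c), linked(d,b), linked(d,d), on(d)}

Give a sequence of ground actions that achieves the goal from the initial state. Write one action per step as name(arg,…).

1. bind(d)  →  {at(a), at(b), at(c), at(d), linked(a,a), linked(b,b), linked(d,d), marked(a), marked(b), marked(d), near(d,c), near(d,d), on(c), on(d)}
2. flip(d,b)  →  {at(a), at(b), at(c), at(d), linked(a,a), linked(d,b), linked(d,d), marked(a), marked(b), marked(d), near(d,c), near(d,d), on(c), on(d)}

bind(d); flip(d,b)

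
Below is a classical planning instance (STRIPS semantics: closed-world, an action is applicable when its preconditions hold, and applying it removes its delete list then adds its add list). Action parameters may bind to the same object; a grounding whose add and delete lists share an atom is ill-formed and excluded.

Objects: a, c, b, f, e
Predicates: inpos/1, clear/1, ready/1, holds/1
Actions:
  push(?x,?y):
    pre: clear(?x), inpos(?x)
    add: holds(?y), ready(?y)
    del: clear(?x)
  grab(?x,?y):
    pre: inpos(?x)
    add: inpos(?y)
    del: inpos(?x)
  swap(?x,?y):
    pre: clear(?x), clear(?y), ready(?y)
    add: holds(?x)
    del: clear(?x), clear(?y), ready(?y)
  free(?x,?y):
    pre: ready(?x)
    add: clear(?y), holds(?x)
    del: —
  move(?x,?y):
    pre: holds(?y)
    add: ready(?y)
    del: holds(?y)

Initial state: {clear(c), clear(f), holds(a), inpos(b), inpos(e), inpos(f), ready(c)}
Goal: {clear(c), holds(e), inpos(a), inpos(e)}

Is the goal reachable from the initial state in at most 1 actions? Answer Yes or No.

No

1. push(f,e)  →  {clear(c), holds(a), holds(e), inpos(b), inpos(e), inpos(f), ready(c), ready(e)}
2. grab(b,a)  →  {clear(c), holds(a), holds(e), inpos(a), inpos(e), inpos(f), ready(c), ready(e)}
optimal plan length = 2; 2 > 1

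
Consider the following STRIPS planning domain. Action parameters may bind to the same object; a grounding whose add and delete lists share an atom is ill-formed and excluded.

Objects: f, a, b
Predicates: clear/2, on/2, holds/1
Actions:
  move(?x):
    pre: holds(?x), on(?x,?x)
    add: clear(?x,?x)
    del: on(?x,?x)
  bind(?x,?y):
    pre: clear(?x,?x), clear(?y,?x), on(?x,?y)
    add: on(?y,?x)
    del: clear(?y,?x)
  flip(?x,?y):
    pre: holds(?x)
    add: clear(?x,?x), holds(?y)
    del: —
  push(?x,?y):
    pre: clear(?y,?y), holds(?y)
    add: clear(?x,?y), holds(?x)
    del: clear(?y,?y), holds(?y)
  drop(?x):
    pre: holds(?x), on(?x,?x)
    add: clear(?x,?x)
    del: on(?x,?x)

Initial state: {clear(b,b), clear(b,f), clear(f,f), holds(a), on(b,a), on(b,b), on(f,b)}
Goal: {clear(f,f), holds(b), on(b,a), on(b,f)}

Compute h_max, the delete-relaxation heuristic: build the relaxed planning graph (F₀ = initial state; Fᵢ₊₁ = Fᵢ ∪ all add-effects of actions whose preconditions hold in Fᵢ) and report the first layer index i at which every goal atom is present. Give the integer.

1

F0 = init (7 atoms)
F1 = F0 ∪ {clear(a,a), holds(b), holds(f), on(b,f)}  (11 atoms)
goal ⊆ F1  ⇒  h_max = 1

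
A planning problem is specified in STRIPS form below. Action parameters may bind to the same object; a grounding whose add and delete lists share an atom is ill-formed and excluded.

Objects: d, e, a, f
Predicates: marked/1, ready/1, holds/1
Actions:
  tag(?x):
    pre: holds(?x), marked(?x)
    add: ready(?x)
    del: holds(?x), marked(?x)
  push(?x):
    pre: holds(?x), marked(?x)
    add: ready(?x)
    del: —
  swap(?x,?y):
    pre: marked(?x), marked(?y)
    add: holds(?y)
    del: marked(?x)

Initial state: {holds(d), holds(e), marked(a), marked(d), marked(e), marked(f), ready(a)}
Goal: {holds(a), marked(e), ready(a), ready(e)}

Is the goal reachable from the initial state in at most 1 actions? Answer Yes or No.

1. push(e)  →  {holds(d), holds(e), marked(a), marked(d), marked(e), marked(f), ready(a), ready(e)}
2. swap(d,a)  →  {holds(a), holds(d), holds(e), marked(a), marked(e), marked(f), ready(a), ready(e)}
optimal plan length = 2; 2 > 1

No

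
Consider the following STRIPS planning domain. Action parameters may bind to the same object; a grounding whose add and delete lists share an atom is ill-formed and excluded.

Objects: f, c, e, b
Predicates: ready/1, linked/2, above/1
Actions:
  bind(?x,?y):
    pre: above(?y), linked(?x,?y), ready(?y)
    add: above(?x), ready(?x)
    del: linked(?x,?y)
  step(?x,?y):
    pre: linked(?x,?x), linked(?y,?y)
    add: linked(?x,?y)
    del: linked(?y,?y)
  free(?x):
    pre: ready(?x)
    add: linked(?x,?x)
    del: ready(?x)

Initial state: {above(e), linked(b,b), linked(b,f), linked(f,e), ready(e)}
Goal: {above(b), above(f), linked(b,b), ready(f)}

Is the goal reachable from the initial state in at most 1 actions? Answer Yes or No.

1. bind(f,e)  →  {above(e), above(f), linked(b,b), linked(b,f), ready(e), ready(f)}
2. bind(b,f)  →  {above(b), above(e), above(f), linked(b,b), ready(b), ready(e), ready(f)}
optimal plan length = 2; 2 > 1

No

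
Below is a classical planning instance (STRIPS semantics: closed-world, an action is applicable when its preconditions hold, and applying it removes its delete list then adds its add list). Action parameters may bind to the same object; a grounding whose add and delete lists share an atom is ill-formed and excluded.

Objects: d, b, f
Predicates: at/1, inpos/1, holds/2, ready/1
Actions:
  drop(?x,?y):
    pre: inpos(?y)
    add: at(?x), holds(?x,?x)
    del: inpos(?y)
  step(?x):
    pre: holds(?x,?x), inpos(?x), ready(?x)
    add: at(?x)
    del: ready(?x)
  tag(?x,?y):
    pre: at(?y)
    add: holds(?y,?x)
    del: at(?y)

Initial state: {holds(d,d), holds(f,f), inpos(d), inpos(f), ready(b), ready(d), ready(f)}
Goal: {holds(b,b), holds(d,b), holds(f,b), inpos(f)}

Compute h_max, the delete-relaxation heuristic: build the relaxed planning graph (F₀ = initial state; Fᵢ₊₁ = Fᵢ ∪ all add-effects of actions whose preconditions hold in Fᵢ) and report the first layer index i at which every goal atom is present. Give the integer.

F0 = init (7 atoms)
F1 = F0 ∪ {at(b), at(d), at(f), holds(b,b)}  (11 atoms)
F2 = F1 ∪ {holds(b,d), holds(b,f), holds(d,b), holds(d,f), holds(f,b), holds(f,d)}  (17 atoms)
goal ⊆ F2  ⇒  h_max = 2

2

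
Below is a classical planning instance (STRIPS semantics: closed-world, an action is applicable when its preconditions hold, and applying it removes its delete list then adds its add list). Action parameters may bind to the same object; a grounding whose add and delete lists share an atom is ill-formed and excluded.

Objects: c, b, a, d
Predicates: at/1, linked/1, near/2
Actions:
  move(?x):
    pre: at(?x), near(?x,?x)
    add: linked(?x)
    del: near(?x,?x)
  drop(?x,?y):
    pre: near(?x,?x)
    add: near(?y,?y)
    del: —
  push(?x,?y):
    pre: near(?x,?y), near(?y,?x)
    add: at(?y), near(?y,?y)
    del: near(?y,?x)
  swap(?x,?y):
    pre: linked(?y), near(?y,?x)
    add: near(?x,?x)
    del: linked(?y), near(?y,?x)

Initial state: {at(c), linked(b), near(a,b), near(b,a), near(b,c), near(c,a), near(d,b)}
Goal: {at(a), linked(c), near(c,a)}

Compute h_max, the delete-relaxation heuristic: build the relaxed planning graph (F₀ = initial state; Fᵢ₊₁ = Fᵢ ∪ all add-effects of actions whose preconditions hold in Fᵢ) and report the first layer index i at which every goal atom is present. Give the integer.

2

F0 = init (7 atoms)
F1 = F0 ∪ {at(a), at(b), near(a,a), near(b,b), near(c,c)}  (12 atoms)
F2 = F1 ∪ {linked(a), linked(c), near(d,d)}  (15 atoms)
goal ⊆ F2  ⇒  h_max = 2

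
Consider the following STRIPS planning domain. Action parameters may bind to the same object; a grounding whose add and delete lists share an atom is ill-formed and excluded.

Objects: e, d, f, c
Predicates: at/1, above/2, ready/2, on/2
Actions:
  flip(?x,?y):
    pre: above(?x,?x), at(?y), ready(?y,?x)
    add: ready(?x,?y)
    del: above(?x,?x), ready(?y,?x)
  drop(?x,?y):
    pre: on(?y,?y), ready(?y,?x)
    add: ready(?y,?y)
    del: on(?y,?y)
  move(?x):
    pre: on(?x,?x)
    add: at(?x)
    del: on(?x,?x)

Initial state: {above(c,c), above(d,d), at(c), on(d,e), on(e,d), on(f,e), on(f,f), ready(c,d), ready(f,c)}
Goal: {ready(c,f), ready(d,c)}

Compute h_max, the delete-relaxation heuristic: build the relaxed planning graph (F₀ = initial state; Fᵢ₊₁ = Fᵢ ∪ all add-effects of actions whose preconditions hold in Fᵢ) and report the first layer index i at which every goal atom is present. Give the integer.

F0 = init (9 atoms)
F1 = F0 ∪ {at(f), ready(d,c), ready(f,f)}  (12 atoms)
F2 = F1 ∪ {ready(c,f)}  (13 atoms)
goal ⊆ F2  ⇒  h_max = 2

2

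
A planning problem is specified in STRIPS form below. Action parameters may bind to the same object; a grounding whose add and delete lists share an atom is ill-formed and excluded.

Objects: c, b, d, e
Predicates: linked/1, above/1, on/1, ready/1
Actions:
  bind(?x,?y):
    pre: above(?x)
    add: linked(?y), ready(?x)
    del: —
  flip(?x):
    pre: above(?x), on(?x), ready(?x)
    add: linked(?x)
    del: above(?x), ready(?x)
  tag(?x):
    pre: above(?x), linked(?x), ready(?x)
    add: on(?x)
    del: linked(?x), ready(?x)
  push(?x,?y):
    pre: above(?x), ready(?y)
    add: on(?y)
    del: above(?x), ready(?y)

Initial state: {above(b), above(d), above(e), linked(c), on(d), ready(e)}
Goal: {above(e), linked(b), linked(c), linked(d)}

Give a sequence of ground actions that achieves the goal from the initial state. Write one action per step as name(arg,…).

bind(b,b); bind(b,d)

1. bind(b,b)  →  {above(b), above(d), above(e), linked(b), linked(c), on(d), ready(b), ready(e)}
2. bind(b,d)  →  {above(b), above(d), above(e), linked(b), linked(c), linked(d), on(d), ready(b), ready(e)}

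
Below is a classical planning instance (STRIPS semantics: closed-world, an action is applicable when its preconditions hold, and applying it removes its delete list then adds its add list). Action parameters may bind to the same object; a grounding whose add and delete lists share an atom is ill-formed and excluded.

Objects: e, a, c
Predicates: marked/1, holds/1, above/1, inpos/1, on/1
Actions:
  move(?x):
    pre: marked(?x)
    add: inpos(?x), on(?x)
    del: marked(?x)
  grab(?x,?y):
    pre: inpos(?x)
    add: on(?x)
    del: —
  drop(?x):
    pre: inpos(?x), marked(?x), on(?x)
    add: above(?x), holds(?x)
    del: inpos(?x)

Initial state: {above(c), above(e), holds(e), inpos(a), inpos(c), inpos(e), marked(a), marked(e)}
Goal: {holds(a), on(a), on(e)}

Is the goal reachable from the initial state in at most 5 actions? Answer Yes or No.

1. move(e)  →  {above(c), above(e), holds(e), inpos(a), inpos(c), inpos(e), marked(a), on(e)}
2. grab(a,e)  →  {above(c), above(e), holds(e), inpos(a), inpos(c), inpos(e), marked(a), on(a), on(e)}
3. drop(a)  →  {above(a), above(c), above(e), holds(a), holds(e), inpos(c), inpos(e), marked(a), on(a), on(e)}
optimal plan length = 3; 3 ≤ 5

Yes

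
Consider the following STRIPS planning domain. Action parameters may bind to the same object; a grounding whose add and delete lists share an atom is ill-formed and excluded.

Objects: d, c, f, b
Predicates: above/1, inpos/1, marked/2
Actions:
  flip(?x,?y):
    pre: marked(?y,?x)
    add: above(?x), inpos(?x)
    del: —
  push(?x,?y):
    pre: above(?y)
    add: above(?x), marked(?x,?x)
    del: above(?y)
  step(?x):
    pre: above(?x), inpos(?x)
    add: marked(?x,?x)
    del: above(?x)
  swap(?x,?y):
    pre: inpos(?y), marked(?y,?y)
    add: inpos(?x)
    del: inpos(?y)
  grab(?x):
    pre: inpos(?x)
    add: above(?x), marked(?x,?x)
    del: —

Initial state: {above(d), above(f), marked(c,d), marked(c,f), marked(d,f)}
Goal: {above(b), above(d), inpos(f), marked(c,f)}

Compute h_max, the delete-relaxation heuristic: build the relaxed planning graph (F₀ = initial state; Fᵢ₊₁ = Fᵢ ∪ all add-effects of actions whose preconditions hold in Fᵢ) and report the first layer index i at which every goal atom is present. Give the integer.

F0 = init (5 atoms)
F1 = F0 ∪ {above(b), above(c), inpos(d), inpos(f), marked(b,b), marked(c,c), marked(d,d), marked(f,f)}  (13 atoms)
goal ⊆ F1  ⇒  h_max = 1

1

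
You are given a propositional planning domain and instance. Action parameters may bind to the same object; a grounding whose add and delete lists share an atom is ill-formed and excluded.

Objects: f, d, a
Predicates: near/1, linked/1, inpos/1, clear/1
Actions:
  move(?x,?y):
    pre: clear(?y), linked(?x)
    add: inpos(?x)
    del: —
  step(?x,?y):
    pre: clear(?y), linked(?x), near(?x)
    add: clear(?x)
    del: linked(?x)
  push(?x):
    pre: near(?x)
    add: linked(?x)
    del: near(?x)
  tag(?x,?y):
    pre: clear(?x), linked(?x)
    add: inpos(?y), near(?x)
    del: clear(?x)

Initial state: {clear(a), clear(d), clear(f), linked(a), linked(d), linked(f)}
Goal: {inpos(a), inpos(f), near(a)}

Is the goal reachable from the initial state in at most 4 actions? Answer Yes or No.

1. move(f,f)  →  {clear(a), clear(d), clear(f), inpos(f), linked(a), linked(d), linked(f)}
2. tag(a,a)  →  {clear(d), clear(f), inpos(a), inpos(f), linked(a), linked(d), linked(f), near(a)}
optimal plan length = 2; 2 ≤ 4

Yes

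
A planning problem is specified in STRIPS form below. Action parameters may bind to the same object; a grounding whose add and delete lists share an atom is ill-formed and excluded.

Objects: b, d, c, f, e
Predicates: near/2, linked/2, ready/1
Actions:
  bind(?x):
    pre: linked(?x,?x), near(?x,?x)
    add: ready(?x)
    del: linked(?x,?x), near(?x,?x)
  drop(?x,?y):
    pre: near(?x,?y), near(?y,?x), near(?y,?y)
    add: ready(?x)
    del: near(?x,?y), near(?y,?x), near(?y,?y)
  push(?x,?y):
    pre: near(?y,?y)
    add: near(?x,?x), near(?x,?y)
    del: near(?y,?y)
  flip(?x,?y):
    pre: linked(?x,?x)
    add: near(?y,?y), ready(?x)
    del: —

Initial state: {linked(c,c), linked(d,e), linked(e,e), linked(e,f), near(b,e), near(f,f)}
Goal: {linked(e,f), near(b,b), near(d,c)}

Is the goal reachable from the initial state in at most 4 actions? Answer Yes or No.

Yes

1. push(b,f)  →  {linked(c,c), linked(d,e), linked(e,e), linked(e,f), near(b,b), near(b,e), near(b,f)}
2. flip(c,c)  →  {linked(c,c), linked(d,e), linked(e,e), linked(e,f), near(b,b), near(b,e), near(b,f), near(c,c), ready(c)}
3. push(d,c)  →  {linked(c,c), linked(d,e), linked(e,e), linked(e,f), near(b,b), near(b,e), near(b,f), near(d,c), near(d,d), ready(c)}
optimal plan length = 3; 3 ≤ 4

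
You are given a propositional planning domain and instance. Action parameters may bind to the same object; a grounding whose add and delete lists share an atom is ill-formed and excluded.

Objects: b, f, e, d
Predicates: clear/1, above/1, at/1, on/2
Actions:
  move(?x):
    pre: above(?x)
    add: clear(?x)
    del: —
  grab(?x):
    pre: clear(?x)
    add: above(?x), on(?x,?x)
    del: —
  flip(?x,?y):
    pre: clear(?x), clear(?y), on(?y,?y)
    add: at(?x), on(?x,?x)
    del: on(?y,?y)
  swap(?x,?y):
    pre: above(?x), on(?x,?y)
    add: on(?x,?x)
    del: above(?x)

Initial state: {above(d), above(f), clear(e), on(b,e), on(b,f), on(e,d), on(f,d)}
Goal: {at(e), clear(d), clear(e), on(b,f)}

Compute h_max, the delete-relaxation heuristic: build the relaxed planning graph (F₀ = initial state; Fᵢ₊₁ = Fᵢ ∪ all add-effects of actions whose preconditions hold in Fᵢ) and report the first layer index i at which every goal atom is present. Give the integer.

F0 = init (7 atoms)
F1 = F0 ∪ {above(e), clear(d), clear(f), on(e,e), on(f,f)}  (12 atoms)
F2 = F1 ∪ {at(d), at(e), at(f), on(d,d)}  (16 atoms)
goal ⊆ F2  ⇒  h_max = 2

2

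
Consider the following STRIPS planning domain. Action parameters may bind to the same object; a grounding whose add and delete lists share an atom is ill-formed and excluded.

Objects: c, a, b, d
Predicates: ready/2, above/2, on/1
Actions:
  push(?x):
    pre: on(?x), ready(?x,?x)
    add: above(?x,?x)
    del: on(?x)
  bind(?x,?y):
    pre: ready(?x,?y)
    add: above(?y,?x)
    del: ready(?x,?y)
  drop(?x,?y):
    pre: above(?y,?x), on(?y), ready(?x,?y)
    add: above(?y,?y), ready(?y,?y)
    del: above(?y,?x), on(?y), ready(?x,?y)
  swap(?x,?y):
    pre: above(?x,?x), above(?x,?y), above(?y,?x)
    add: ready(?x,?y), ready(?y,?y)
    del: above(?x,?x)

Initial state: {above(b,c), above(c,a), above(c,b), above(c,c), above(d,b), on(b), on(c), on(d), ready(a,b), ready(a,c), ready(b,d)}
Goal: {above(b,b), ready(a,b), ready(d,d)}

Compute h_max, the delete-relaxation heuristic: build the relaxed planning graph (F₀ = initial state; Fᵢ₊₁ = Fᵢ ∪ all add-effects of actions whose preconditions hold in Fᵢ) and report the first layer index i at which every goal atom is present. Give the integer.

2

F0 = init (11 atoms)
F1 = F0 ∪ {above(b,a), above(d,d), ready(b,b), ready(c,b), ready(c,c), ready(d,d)}  (17 atoms)
F2 = F1 ∪ {above(b,b)}  (18 atoms)
goal ⊆ F2  ⇒  h_max = 2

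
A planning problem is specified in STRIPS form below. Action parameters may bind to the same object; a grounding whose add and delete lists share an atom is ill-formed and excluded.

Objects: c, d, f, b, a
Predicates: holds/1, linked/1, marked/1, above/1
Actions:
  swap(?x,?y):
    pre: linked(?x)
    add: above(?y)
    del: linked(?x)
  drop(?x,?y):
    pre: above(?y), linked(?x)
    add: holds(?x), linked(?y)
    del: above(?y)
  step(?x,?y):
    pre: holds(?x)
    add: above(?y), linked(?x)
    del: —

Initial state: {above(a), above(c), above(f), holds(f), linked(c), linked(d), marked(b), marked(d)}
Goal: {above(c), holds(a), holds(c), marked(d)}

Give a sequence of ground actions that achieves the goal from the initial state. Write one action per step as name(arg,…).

1. drop(c,a)  →  {above(c), above(f), holds(c), holds(f), linked(a), linked(c), linked(d), marked(b), marked(d)}
2. drop(a,f)  →  {above(c), holds(a), holds(c), holds(f), linked(a), linked(c), linked(d), linked(f), marked(b), marked(d)}

drop(c,a); drop(a,f)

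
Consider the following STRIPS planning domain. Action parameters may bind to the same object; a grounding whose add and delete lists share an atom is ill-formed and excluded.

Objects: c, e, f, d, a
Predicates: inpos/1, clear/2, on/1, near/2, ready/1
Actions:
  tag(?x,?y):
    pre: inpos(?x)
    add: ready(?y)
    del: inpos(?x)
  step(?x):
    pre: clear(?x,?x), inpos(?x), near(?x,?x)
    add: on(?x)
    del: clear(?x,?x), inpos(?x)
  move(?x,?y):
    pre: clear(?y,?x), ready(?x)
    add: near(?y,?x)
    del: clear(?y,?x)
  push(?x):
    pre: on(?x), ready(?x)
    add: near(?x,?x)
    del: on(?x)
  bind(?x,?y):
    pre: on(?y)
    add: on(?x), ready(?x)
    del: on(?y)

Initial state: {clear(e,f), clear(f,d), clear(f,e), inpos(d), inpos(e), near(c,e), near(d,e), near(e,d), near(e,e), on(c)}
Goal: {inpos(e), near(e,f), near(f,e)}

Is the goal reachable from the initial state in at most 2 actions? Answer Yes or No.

No

1. tag(d,e)  →  {clear(e,f), clear(f,d), clear(f,e), inpos(e), near(c,e), near(d,e), near(e,d), near(e,e), on(c), ready(e)}
2. move(e,f)  →  {clear(e,f), clear(f,d), inpos(e), near(c,e), near(d,e), near(e,d), near(e,e), near(f,e), on(c), ready(e)}
3. bind(f,c)  →  {clear(e,f), clear(f,d), inpos(e), near(c,e), near(d,e), near(e,d), near(e,e), near(f,e), on(f), ready(e), ready(f)}
4. move(f,e)  →  {clear(f,d), inpos(e), near(c,e), near(d,e), near(e,d), near(e,e), near(e,f), near(f,e), on(f), ready(e), ready(f)}
optimal plan length = 4; 4 > 2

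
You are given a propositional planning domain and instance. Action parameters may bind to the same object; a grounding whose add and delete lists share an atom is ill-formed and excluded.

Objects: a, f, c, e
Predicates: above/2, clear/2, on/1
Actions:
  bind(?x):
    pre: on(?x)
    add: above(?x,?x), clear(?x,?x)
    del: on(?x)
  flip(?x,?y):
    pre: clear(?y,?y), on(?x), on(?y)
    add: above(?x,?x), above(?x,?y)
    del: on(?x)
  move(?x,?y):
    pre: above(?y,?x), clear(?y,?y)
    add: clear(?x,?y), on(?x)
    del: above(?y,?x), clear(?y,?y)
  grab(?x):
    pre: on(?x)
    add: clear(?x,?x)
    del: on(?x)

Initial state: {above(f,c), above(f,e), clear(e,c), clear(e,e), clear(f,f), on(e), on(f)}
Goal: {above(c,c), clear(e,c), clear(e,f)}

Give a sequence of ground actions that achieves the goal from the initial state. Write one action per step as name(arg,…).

move(c,f); bind(f); bind(c); move(e,f)

1. move(c,f)  →  {above(f,e), clear(c,f), clear(e,c), clear(e,e), on(c), on(e), on(f)}
2. bind(f)  →  {above(f,e), above(f,f), clear(c,f), clear(e,c), clear(e,e), clear(f,f), on(c), on(e)}
3. bind(c)  →  {above(c,c), above(f,e), above(f,f), clear(c,c), clear(c,f), clear(e,c), clear(e,e), clear(f,f), on(e)}
4. move(e,f)  →  {above(c,c), above(f,f), clear(c,c), clear(c,f), clear(e,c), clear(e,e), clear(e,f), on(e)}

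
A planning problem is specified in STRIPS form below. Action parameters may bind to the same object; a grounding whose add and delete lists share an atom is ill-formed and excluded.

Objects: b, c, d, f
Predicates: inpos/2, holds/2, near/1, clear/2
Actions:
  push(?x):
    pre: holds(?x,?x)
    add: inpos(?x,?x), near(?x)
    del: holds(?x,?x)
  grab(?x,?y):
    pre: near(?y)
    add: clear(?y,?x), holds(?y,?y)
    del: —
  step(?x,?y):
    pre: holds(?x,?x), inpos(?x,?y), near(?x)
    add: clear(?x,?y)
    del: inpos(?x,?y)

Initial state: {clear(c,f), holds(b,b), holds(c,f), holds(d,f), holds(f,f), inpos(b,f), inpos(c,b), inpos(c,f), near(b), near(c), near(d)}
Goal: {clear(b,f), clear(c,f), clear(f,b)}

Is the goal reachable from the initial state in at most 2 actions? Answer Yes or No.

1. push(f)  →  {clear(c,f), holds(b,b), holds(c,f), holds(d,f), inpos(b,f), inpos(c,b), inpos(c,f), inpos(f,f), near(b), near(c), near(d), near(f)}
2. grab(b,f)  →  {clear(c,f), clear(f,b), holds(b,b), holds(c,f), holds(d,f), holds(f,f), inpos(b,f), inpos(c,b), inpos(c,f), inpos(f,f), near(b), near(c), near(d), near(f)}
3. grab(f,b)  →  {clear(b,f), clear(c,f), clear(f,b), holds(b,b), holds(c,f), holds(d,f), holds(f,f), inpos(b,f), inpos(c,b), inpos(c,f), inpos(f,f), near(b), near(c), near(d), near(f)}
optimal plan length = 3; 3 > 2

No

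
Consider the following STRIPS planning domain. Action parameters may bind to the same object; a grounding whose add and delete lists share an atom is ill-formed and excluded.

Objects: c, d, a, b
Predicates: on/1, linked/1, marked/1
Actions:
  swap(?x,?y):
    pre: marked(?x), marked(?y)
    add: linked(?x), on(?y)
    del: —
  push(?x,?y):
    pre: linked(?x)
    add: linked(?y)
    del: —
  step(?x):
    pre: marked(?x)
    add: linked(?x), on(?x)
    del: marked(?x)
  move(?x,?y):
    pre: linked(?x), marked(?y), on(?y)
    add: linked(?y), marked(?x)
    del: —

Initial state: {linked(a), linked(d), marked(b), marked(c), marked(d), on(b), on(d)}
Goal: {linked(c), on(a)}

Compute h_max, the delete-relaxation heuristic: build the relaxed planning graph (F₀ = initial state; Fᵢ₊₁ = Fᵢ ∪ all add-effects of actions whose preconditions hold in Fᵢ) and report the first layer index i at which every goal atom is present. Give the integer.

2

F0 = init (7 atoms)
F1 = F0 ∪ {linked(b), linked(c), marked(a), on(c)}  (11 atoms)
F2 = F1 ∪ {on(a)}  (12 atoms)
goal ⊆ F2  ⇒  h_max = 2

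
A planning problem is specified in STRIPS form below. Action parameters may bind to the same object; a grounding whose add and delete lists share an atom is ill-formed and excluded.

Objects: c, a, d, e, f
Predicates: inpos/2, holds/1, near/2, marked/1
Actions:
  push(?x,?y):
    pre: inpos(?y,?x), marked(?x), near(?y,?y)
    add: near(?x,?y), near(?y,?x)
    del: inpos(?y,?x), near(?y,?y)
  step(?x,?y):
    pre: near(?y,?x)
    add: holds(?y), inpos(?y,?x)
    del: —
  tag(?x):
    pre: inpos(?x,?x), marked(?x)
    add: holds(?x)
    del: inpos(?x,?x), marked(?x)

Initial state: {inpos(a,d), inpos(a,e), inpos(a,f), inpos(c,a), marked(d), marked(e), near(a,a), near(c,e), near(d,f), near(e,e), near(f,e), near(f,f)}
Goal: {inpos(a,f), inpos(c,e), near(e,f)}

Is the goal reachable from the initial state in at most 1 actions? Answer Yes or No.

No

1. step(e,c)  →  {holds(c), inpos(a,d), inpos(a,e), inpos(a,f), inpos(c,a), inpos(c,e), marked(d), marked(e), near(a,a), near(c,e), near(d,f), near(e,e), near(f,e), near(f,f)}
2. step(e,f)  →  {holds(c), holds(f), inpos(a,d), inpos(a,e), inpos(a,f), inpos(c,a), inpos(c,e), inpos(f,e), marked(d), marked(e), near(a,a), near(c,e), near(d,f), near(e,e), near(f,e), near(f,f)}
3. push(e,f)  →  {holds(c), holds(f), inpos(a,d), inpos(a,e), inpos(a,f), inpos(c,a), inpos(c,e), marked(d), marked(e), near(a,a), near(c,e), near(d,f), near(e,e), near(e,f), near(f,e)}
optimal plan length = 3; 3 > 1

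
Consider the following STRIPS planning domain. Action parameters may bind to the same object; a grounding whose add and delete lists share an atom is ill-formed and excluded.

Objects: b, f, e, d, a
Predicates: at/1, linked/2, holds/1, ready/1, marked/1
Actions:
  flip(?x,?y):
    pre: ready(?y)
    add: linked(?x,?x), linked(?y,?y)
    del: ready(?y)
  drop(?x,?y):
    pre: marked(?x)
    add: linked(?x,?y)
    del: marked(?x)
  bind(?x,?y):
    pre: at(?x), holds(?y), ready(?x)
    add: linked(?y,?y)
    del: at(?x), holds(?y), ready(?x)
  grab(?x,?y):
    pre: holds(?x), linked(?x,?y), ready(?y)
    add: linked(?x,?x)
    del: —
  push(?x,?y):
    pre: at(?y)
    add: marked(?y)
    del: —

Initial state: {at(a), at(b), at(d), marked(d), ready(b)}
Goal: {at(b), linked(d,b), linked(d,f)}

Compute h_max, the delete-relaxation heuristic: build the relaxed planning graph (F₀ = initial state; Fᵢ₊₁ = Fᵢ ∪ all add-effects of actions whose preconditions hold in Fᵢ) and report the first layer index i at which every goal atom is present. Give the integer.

F0 = init (5 atoms)
F1 = F0 ∪ {linked(a,a), linked(b,b), linked(d,a), linked(d,b), linked(d,d), linked(d,e), linked(d,f), linked(e,e), linked(f,f), marked(a), marked(b)}  (16 atoms)
goal ⊆ F1  ⇒  h_max = 1

1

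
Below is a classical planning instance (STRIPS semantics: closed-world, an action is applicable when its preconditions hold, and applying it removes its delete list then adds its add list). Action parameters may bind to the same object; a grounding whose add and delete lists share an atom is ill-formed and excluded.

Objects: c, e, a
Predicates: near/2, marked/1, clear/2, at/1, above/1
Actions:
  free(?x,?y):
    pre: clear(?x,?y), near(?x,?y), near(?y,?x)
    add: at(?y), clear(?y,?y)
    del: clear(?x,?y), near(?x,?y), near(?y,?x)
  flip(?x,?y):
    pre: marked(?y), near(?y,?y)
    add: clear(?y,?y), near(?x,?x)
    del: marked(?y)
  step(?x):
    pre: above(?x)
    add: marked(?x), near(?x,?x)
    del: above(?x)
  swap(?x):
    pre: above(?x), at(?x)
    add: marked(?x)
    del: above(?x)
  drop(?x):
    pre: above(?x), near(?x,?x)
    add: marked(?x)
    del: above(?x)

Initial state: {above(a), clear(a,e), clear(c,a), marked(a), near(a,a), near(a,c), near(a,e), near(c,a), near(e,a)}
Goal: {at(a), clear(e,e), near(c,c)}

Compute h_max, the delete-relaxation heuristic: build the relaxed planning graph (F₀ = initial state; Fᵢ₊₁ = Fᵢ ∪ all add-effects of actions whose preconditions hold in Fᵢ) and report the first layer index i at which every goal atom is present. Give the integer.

1

F0 = init (9 atoms)
F1 = F0 ∪ {at(a), at(e), clear(a,a), clear(e,e), near(c,c), near(e,e)}  (15 atoms)
goal ⊆ F1  ⇒  h_max = 1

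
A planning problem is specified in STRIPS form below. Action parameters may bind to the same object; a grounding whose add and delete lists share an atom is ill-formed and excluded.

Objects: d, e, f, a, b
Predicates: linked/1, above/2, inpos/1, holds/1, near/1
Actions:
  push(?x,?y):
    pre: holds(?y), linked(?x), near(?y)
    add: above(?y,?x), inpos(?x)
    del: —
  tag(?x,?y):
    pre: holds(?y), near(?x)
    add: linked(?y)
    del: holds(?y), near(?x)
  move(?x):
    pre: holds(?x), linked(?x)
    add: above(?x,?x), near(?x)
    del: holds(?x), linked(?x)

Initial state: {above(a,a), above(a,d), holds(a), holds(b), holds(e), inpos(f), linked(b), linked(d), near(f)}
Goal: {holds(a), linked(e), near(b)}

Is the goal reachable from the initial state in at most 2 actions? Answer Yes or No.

1. tag(f,e)  →  {above(a,a), above(a,d), holds(a), holds(b), inpos(f), linked(b), linked(d), linked(e)}
2. move(b)  →  {above(a,a), above(a,d), above(b,b), holds(a), inpos(f), linked(d), linked(e), near(b)}
optimal plan length = 2; 2 ≤ 2

Yes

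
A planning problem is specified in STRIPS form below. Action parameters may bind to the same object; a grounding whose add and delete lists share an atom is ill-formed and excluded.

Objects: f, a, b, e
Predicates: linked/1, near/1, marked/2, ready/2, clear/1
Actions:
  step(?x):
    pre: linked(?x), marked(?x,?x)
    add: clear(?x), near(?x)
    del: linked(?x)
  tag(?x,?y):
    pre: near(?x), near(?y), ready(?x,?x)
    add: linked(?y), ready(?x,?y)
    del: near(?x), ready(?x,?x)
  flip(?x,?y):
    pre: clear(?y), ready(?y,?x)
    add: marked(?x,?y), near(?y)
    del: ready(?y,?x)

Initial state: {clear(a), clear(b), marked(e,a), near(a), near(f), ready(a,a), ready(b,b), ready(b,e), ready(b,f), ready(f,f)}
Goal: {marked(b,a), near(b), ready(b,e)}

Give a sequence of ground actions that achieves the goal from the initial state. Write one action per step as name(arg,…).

flip(f,b); tag(a,b); flip(b,a)

1. flip(f,b)  →  {clear(a), clear(b), marked(e,a), marked(f,b), near(a), near(b), near(f), ready(a,a), ready(b,b), ready(b,e), ready(f,f)}
2. tag(a,b)  →  {clear(a), clear(b), linked(b), marked(e,a), marked(f,b), near(b), near(f), ready(a,b), ready(b,b), ready(b,e), ready(f,f)}
3. flip(b,a)  →  {clear(a), clear(b), linked(b), marked(b,a), marked(e,a), marked(f,b), near(a), near(b), near(f), ready(b,b), ready(b,e), ready(f,f)}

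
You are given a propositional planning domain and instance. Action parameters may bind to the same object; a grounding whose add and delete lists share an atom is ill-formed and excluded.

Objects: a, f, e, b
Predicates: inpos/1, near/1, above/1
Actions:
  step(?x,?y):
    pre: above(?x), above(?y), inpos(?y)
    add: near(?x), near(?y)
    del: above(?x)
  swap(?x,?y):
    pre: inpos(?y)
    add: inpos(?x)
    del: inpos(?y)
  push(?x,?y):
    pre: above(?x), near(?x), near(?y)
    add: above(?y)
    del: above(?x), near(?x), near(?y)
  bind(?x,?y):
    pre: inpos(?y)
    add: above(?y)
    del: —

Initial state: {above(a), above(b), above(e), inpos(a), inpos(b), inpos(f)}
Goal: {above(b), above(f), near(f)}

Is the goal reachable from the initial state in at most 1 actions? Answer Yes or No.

1. bind(a,f)  →  {above(a), above(b), above(e), above(f), inpos(a), inpos(b), inpos(f)}
2. step(a,f)  →  {above(b), above(e), above(f), inpos(a), inpos(b), inpos(f), near(a), near(f)}
optimal plan length = 2; 2 > 1

No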